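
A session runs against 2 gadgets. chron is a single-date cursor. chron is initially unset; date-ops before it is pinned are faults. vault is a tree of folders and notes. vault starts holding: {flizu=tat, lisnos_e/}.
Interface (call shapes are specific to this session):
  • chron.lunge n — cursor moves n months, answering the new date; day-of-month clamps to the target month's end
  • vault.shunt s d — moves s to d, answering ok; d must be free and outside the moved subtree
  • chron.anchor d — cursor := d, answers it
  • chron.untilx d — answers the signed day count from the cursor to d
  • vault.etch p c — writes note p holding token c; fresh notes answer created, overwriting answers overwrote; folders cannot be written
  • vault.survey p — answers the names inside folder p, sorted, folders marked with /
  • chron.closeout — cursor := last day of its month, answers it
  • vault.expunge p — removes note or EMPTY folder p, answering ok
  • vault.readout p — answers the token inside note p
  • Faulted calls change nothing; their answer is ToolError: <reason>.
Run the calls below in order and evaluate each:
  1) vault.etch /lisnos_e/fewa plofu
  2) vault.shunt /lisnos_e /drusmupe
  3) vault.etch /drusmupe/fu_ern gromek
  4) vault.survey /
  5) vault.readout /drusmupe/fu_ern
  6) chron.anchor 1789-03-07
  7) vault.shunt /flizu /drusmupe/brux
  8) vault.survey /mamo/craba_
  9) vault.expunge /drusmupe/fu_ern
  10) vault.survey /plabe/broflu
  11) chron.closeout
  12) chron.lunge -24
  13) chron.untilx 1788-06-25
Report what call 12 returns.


Answer: 1787-03-31

Derivation:
·→ etch(p→/lisnos_e/fewa, c→plofu)
·← created
·→ shunt(s→/lisnos_e, d→/drusmupe)
·← ok
·→ etch(p→/drusmupe/fu_ern, c→gromek)
·← created
·→ survey(p→/)
·← [drusmupe/, flizu]
·→ readout(p→/drusmupe/fu_ern)
·← gromek
·→ anchor(d→1789-03-07)
·← 1789-03-07
·→ shunt(s→/flizu, d→/drusmupe/brux)
·← ok
·→ survey(p→/mamo/craba_)
·← ToolError: not found
·→ expunge(p→/drusmupe/fu_ern)
·← ok
·→ survey(p→/plabe/broflu)
·← ToolError: not found
·→ closeout()
·← 1789-03-31
·→ lunge(n→-24)
·← 1787-03-31
·→ untilx(d→1788-06-25)
·← 452


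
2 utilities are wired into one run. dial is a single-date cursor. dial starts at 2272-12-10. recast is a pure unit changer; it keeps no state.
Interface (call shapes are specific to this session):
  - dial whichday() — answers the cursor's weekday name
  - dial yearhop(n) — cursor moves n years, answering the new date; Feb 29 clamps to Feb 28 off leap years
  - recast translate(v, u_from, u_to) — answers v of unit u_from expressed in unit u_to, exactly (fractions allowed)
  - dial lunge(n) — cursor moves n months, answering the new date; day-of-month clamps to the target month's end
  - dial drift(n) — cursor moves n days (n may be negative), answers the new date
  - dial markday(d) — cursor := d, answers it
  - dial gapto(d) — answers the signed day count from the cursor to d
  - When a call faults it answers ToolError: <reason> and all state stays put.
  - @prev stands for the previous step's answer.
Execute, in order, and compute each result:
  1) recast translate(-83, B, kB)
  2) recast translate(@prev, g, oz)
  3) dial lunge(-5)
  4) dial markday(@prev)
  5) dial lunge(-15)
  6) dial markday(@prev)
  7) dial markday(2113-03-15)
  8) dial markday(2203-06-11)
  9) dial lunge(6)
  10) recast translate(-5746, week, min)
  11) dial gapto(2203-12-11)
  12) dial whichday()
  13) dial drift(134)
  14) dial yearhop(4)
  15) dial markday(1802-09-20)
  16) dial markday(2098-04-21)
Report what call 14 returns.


Answer: 2208-04-23

Derivation:
% recast translate -83 B kB
= -83/1000
% recast translate @prev g oz
= -132800/45359237
% dial lunge -5
= 2272-07-10
% dial markday @prev
= 2272-07-10
% dial lunge -15
= 2271-04-10
% dial markday @prev
= 2271-04-10
% dial markday 2113-03-15
= 2113-03-15
% dial markday 2203-06-11
= 2203-06-11
% dial lunge 6
= 2203-12-11
% recast translate -5746 week min
= -57919680
% dial gapto 2203-12-11
= 0
% dial whichday
= Sunday
% dial drift 134
= 2204-04-23
% dial yearhop 4
= 2208-04-23
% dial markday 1802-09-20
= 1802-09-20
% dial markday 2098-04-21
= 2098-04-21


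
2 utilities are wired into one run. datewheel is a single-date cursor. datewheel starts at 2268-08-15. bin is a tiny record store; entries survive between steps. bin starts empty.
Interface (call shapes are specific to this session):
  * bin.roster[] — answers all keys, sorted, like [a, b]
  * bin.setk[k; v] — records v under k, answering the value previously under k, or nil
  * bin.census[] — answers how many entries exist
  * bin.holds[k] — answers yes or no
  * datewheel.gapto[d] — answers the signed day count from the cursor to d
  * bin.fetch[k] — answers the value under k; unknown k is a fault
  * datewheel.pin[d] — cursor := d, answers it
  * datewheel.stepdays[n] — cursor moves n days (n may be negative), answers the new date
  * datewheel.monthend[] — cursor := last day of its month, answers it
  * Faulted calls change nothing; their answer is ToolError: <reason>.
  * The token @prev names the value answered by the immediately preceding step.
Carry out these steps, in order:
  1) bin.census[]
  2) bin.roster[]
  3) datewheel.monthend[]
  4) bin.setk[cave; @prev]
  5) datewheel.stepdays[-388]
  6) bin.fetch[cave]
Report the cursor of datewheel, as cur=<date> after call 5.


Answer: cur=2267-08-09

Derivation:
-> census()
<- 0
-> roster()
<- []
-> monthend()
<- 2268-08-31
-> setk(k='cave', v='@prev')
<- nil
-> stepdays(n='-388')
<- 2267-08-09
-> fetch(k='cave')
<- 2268-08-31


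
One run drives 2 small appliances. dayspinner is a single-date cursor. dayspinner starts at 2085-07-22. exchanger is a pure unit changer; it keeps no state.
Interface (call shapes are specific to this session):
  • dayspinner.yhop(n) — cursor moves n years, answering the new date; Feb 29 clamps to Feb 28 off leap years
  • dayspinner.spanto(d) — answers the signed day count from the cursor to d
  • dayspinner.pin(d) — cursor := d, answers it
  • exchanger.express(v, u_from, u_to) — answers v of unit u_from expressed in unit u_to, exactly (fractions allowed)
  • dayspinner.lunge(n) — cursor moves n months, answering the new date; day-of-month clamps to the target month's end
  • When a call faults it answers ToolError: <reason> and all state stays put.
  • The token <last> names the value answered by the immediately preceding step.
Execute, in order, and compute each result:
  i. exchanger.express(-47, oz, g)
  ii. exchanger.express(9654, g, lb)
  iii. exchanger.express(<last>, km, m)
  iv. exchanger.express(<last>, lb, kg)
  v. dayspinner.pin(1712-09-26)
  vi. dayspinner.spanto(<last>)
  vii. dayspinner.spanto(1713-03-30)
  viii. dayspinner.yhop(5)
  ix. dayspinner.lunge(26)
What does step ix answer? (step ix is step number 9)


Answer: 1719-11-26

Derivation:
;; 1. exchanger.express(v='-47', u_from='oz', u_to='g') ~> -2131884139/1600000
;; 2. exchanger.express(v='9654', u_from='g', u_to='lb') ~> 965400000/45359237
;; 3. exchanger.express(v='<last>', u_from='km', u_to='m') ~> 965400000000/45359237
;; 4. exchanger.express(v='<last>', u_from='lb', u_to='kg') ~> 9654
;; 5. dayspinner.pin(d='1712-09-26') ~> 1712-09-26
;; 6. dayspinner.spanto(d='<last>') ~> 0
;; 7. dayspinner.spanto(d='1713-03-30') ~> 185
;; 8. dayspinner.yhop(n='5') ~> 1717-09-26
;; 9. dayspinner.lunge(n='26') ~> 1719-11-26


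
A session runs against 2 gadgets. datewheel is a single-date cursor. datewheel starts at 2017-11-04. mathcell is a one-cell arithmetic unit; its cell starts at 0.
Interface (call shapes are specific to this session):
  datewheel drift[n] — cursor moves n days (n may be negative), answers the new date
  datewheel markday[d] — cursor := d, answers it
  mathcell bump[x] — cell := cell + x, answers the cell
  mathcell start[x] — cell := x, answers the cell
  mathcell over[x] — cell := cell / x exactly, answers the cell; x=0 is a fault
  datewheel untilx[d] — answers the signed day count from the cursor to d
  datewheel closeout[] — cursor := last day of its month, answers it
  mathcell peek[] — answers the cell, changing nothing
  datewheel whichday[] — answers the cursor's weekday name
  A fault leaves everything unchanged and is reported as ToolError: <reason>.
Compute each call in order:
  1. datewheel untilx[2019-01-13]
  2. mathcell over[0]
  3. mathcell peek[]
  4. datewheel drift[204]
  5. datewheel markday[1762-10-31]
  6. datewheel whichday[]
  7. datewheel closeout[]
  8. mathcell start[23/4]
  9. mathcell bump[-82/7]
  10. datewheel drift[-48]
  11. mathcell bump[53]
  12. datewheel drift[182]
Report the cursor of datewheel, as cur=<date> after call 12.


>>> datewheel untilx 2019-01-13
  435
>>> mathcell over 0
  ToolError: division by zero
>>> mathcell peek
  0
>>> datewheel drift 204
  2018-05-27
>>> datewheel markday 1762-10-31
  1762-10-31
>>> datewheel whichday
  Sunday
>>> datewheel closeout
  1762-10-31
>>> mathcell start 23/4
  23/4
>>> mathcell bump -82/7
  -167/28
>>> datewheel drift -48
  1762-09-13
>>> mathcell bump 53
  1317/28
>>> datewheel drift 182
  1763-03-14

Answer: cur=1763-03-14


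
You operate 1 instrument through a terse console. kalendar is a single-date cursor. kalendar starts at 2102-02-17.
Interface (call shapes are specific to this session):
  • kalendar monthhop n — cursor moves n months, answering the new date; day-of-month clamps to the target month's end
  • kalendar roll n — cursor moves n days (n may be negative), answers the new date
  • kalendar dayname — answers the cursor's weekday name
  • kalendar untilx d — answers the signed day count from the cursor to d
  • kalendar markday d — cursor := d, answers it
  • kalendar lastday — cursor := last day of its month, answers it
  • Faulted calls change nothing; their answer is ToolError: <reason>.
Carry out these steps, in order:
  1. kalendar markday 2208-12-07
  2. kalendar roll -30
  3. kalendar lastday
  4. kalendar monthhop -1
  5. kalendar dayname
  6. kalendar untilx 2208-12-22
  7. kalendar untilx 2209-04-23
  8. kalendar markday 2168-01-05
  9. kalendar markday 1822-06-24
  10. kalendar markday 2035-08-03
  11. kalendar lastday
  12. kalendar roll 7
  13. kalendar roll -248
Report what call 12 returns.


Answer: 2035-09-07

Derivation:
·→ kalendar markday(d=2208-12-07)
·← 2208-12-07
·→ kalendar roll(n=-30)
·← 2208-11-07
·→ kalendar lastday()
·← 2208-11-30
·→ kalendar monthhop(n=-1)
·← 2208-10-30
·→ kalendar dayname()
·← Sunday
·→ kalendar untilx(d=2208-12-22)
·← 53
·→ kalendar untilx(d=2209-04-23)
·← 175
·→ kalendar markday(d=2168-01-05)
·← 2168-01-05
·→ kalendar markday(d=1822-06-24)
·← 1822-06-24
·→ kalendar markday(d=2035-08-03)
·← 2035-08-03
·→ kalendar lastday()
·← 2035-08-31
·→ kalendar roll(n=7)
·← 2035-09-07
·→ kalendar roll(n=-248)
·← 2035-01-02


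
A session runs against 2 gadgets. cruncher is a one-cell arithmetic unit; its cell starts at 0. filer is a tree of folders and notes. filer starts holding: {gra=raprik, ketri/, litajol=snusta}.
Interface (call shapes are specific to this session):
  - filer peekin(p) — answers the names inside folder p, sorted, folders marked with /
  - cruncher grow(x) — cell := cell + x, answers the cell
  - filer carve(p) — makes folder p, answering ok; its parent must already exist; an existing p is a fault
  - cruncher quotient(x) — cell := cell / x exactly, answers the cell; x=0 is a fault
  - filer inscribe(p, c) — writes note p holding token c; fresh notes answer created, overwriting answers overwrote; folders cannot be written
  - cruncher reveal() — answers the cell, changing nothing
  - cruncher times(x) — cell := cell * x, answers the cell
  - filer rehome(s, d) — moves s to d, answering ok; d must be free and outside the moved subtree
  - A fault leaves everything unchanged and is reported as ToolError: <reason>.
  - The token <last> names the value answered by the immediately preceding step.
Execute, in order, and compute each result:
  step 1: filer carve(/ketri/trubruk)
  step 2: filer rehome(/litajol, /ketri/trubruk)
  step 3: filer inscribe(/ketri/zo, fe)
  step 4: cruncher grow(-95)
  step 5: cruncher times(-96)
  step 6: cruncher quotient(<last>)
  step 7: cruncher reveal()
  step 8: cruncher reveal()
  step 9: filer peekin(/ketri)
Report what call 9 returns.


Answer: [trubruk/, zo]

Derivation:
>>> filer carve p→/ketri/trubruk
:: ok
>>> filer rehome s→/litajol d→/ketri/trubruk
:: ToolError: exists
>>> filer inscribe p→/ketri/zo c→fe
:: created
>>> cruncher grow x→-95
:: -95
>>> cruncher times x→-96
:: 9120
>>> cruncher quotient x→<last>
:: 1
>>> cruncher reveal
:: 1
>>> cruncher reveal
:: 1
>>> filer peekin p→/ketri
:: [trubruk/, zo]


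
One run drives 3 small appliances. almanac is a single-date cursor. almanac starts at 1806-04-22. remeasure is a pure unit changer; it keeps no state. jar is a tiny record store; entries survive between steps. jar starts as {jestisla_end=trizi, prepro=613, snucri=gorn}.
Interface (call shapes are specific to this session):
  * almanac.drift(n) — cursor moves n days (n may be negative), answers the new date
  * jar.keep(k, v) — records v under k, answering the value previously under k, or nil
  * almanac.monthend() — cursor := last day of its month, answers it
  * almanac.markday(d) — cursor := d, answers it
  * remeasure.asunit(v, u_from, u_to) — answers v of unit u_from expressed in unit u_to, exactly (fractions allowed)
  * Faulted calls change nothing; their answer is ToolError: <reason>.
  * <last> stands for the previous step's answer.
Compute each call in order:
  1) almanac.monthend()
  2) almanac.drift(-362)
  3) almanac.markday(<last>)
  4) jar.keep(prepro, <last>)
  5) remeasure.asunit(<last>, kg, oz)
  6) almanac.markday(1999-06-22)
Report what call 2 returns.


% almanac.monthend() : 1806-04-30
% almanac.drift(n=-362) : 1805-05-03
% almanac.markday(d=<last>) : 1805-05-03
% jar.keep(k=prepro, v=<last>) : 613
% remeasure.asunit(v=<last>, u_from=kg, u_to=oz) : 980800000000/45359237
% almanac.markday(d=1999-06-22) : 1999-06-22

Answer: 1805-05-03


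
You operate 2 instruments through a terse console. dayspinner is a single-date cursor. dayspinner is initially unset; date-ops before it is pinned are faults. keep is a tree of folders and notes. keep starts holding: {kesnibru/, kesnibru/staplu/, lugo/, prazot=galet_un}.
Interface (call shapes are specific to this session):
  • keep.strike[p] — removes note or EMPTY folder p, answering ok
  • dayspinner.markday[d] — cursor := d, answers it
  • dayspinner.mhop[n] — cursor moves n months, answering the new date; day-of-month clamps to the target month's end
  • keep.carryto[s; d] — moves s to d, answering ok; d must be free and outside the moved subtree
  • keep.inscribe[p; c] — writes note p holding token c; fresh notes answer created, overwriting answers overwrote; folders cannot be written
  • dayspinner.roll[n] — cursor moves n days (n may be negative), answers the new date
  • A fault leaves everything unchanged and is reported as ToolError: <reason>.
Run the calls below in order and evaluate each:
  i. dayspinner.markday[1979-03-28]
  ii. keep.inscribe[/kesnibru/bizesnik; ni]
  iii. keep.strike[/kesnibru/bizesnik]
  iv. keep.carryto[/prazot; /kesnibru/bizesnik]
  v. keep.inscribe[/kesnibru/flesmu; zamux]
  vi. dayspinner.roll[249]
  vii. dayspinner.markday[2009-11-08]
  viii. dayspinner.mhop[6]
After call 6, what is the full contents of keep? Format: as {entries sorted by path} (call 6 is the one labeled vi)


Answer: {kesnibru/, kesnibru/bizesnik=galet_un, kesnibru/flesmu=zamux, kesnibru/staplu/, lugo/}

Derivation:
Step: dayspinner.markday[d=1979-03-28]
Result: 1979-03-28
Step: keep.inscribe[p=/kesnibru/bizesnik; c=ni]
Result: created
Step: keep.strike[p=/kesnibru/bizesnik]
Result: ok
Step: keep.carryto[s=/prazot; d=/kesnibru/bizesnik]
Result: ok
Step: keep.inscribe[p=/kesnibru/flesmu; c=zamux]
Result: created
Step: dayspinner.roll[n=249]
Result: 1979-12-02
Step: dayspinner.markday[d=2009-11-08]
Result: 2009-11-08
Step: dayspinner.mhop[n=6]
Result: 2010-05-08


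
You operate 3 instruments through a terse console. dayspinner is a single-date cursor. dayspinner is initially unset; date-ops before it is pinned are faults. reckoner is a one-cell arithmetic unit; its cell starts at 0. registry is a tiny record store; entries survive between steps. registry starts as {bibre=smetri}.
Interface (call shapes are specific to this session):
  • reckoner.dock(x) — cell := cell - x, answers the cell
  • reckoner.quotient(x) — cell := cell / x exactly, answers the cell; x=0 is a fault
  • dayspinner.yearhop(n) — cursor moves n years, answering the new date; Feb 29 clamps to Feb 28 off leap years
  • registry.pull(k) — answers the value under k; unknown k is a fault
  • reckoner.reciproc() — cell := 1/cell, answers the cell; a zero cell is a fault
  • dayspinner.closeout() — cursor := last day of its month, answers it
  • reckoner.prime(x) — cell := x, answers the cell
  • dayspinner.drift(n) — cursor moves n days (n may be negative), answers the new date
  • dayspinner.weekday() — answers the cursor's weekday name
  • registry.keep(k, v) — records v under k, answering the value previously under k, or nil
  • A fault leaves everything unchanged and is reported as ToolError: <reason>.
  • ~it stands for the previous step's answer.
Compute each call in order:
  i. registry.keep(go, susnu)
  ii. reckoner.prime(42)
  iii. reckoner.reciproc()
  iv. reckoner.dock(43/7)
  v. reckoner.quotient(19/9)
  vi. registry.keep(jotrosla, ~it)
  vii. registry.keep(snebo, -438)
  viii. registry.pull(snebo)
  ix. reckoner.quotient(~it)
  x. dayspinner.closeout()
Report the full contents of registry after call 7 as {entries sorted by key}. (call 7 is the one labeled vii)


// keep(k→go, v→susnu) : nil
// prime(x→42) : 42
// reciproc() : 1/42
// dock(x→43/7) : -257/42
// quotient(x→19/9) : -771/266
// keep(k→jotrosla, v→~it) : nil
// keep(k→snebo, v→-438) : nil
// pull(k→snebo) : -438
// quotient(x→~it) : 257/38836
// closeout() : ToolError: no date set

Answer: {bibre=smetri, go=susnu, jotrosla=-771/266, snebo=-438}


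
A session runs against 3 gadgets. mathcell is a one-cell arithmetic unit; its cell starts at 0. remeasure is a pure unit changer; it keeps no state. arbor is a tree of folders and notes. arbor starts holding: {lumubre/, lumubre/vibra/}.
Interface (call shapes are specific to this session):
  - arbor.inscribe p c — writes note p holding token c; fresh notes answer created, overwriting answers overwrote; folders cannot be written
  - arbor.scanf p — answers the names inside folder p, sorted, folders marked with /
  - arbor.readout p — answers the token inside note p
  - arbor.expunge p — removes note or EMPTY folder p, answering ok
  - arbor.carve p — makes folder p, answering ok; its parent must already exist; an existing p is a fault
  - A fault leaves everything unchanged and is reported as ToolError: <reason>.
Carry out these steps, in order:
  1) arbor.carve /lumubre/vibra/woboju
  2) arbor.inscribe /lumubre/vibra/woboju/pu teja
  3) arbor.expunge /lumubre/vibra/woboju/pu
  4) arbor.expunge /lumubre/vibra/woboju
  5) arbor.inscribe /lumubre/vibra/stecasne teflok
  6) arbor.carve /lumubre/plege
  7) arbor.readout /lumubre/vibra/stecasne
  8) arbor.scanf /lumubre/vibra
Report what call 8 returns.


Answer: [stecasne]

Derivation:
-> arbor.carve(/lumubre/vibra/woboju)
<- ok
-> arbor.inscribe(/lumubre/vibra/woboju/pu, teja)
<- created
-> arbor.expunge(/lumubre/vibra/woboju/pu)
<- ok
-> arbor.expunge(/lumubre/vibra/woboju)
<- ok
-> arbor.inscribe(/lumubre/vibra/stecasne, teflok)
<- created
-> arbor.carve(/lumubre/plege)
<- ok
-> arbor.readout(/lumubre/vibra/stecasne)
<- teflok
-> arbor.scanf(/lumubre/vibra)
<- [stecasne]


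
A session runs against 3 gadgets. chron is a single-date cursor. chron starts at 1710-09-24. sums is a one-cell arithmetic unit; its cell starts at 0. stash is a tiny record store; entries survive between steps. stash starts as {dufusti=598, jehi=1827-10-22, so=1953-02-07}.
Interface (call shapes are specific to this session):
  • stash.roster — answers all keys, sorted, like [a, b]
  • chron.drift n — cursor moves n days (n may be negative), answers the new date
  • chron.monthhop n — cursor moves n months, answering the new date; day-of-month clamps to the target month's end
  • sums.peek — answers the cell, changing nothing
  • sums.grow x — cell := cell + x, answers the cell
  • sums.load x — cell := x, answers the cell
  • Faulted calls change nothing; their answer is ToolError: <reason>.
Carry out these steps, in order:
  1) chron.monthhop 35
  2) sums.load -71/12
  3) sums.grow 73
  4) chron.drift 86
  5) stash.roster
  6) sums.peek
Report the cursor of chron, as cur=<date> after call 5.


Answer: cur=1713-11-18

Derivation:
-> chron.monthhop(n→35)
<- 1713-08-24
-> sums.load(x→-71/12)
<- -71/12
-> sums.grow(x→73)
<- 805/12
-> chron.drift(n→86)
<- 1713-11-18
-> stash.roster()
<- [dufusti, jehi, so]
-> sums.peek()
<- 805/12


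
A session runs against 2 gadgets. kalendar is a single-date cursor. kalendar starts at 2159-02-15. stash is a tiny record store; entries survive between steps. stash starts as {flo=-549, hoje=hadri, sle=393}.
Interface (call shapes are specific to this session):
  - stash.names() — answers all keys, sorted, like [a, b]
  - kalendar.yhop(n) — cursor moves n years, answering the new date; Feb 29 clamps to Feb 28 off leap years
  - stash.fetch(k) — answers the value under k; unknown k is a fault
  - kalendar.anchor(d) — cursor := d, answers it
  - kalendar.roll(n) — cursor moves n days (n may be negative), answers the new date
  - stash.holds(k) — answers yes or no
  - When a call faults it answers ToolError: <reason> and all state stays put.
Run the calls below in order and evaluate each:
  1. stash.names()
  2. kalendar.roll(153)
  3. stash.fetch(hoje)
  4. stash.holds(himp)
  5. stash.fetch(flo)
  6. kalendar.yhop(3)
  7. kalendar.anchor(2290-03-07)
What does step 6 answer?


~$ stash.names
:: [flo, hoje, sle]
~$ kalendar.roll n=153
:: 2159-07-18
~$ stash.fetch k=hoje
:: hadri
~$ stash.holds k=himp
:: no
~$ stash.fetch k=flo
:: -549
~$ kalendar.yhop n=3
:: 2162-07-18
~$ kalendar.anchor d=2290-03-07
:: 2290-03-07

Answer: 2162-07-18


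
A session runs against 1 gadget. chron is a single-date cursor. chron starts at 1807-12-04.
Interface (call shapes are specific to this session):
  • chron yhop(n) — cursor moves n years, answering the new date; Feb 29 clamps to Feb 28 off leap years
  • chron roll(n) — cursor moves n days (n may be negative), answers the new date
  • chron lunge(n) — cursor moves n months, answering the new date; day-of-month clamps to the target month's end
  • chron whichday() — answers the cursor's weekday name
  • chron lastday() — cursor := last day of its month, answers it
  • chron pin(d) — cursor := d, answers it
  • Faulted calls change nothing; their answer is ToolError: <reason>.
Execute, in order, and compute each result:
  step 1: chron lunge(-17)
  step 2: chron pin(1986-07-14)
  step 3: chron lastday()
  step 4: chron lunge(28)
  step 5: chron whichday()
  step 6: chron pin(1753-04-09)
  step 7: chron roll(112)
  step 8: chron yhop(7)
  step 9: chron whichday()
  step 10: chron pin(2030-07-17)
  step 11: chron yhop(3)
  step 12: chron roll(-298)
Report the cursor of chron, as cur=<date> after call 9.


Answer: cur=1760-07-30

Derivation:
==> chron lunge(-17)
<== 1806-07-04
==> chron pin(1986-07-14)
<== 1986-07-14
==> chron lastday()
<== 1986-07-31
==> chron lunge(28)
<== 1988-11-30
==> chron whichday()
<== Wednesday
==> chron pin(1753-04-09)
<== 1753-04-09
==> chron roll(112)
<== 1753-07-30
==> chron yhop(7)
<== 1760-07-30
==> chron whichday()
<== Wednesday
==> chron pin(2030-07-17)
<== 2030-07-17
==> chron yhop(3)
<== 2033-07-17
==> chron roll(-298)
<== 2032-09-22


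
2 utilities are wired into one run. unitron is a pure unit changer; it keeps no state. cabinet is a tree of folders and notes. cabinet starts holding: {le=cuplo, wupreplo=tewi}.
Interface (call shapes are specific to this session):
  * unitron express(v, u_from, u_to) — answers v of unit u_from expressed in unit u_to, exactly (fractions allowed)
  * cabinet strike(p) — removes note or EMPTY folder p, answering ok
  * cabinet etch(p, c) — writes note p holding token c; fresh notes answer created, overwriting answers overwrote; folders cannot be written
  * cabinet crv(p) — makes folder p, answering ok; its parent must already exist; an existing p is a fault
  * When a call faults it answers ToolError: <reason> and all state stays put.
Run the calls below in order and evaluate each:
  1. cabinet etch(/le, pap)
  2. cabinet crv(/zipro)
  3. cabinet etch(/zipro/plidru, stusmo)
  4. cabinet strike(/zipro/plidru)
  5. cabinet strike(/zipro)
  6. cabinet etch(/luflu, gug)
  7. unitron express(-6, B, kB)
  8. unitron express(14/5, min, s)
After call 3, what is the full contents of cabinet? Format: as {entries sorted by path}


>> cabinet etch(p→/le, c→pap)
<< overwrote
>> cabinet crv(p→/zipro)
<< ok
>> cabinet etch(p→/zipro/plidru, c→stusmo)
<< created
>> cabinet strike(p→/zipro/plidru)
<< ok
>> cabinet strike(p→/zipro)
<< ok
>> cabinet etch(p→/luflu, c→gug)
<< created
>> unitron express(v→-6, u_from→B, u_to→kB)
<< -3/500
>> unitron express(v→14/5, u_from→min, u_to→s)
<< 168

Answer: {le=pap, wupreplo=tewi, zipro/, zipro/plidru=stusmo}


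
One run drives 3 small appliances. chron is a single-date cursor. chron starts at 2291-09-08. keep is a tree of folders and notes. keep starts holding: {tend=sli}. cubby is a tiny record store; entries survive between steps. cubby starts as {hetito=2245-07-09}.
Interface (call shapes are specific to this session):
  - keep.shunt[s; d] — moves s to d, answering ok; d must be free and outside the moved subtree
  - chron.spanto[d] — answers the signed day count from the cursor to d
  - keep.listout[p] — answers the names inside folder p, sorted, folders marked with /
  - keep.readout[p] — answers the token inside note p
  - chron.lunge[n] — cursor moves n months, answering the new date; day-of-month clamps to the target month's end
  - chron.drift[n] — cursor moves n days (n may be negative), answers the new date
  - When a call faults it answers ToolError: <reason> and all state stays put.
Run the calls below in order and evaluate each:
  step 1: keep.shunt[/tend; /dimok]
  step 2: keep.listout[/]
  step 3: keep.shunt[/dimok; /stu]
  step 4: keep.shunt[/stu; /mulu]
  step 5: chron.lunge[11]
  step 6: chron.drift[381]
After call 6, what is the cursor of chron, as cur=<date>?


# keep.shunt(s: /tend, d: /dimok) == ok
# keep.listout(p: /) == [dimok]
# keep.shunt(s: /dimok, d: /stu) == ok
# keep.shunt(s: /stu, d: /mulu) == ok
# chron.lunge(n: 11) == 2292-08-08
# chron.drift(n: 381) == 2293-08-24

Answer: cur=2293-08-24


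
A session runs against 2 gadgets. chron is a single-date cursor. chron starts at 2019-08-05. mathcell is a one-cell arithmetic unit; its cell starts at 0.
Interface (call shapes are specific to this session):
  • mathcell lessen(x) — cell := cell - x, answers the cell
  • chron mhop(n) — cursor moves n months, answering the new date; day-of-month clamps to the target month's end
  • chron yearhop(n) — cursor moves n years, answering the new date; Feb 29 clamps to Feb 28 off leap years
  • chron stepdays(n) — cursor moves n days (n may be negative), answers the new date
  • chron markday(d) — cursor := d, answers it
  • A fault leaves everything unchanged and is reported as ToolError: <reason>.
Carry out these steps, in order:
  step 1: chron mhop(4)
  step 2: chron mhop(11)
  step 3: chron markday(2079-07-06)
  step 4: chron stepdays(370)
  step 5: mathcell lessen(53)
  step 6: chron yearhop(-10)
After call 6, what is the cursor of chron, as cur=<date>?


==> chron mhop(n→4)
<== 2019-12-05
==> chron mhop(n→11)
<== 2020-11-05
==> chron markday(d→2079-07-06)
<== 2079-07-06
==> chron stepdays(n→370)
<== 2080-07-10
==> mathcell lessen(x→53)
<== -53
==> chron yearhop(n→-10)
<== 2070-07-10

Answer: cur=2070-07-10


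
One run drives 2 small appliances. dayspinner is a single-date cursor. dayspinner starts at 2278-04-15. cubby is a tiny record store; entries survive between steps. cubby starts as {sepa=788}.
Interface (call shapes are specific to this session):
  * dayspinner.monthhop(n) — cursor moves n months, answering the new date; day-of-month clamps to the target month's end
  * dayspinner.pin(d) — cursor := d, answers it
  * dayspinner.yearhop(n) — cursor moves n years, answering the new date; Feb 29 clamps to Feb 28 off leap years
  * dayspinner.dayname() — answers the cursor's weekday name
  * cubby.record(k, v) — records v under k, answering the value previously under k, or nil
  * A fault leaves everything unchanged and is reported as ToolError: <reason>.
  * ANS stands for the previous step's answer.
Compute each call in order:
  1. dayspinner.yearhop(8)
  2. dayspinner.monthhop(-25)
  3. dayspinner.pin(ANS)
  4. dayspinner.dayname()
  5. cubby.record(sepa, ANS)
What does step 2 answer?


Answer: 2284-03-15

Derivation:
>> dayspinner.yearhop(8)
<< 2286-04-15
>> dayspinner.monthhop(-25)
<< 2284-03-15
>> dayspinner.pin(ANS)
<< 2284-03-15
>> dayspinner.dayname()
<< Saturday
>> cubby.record(sepa, ANS)
<< 788


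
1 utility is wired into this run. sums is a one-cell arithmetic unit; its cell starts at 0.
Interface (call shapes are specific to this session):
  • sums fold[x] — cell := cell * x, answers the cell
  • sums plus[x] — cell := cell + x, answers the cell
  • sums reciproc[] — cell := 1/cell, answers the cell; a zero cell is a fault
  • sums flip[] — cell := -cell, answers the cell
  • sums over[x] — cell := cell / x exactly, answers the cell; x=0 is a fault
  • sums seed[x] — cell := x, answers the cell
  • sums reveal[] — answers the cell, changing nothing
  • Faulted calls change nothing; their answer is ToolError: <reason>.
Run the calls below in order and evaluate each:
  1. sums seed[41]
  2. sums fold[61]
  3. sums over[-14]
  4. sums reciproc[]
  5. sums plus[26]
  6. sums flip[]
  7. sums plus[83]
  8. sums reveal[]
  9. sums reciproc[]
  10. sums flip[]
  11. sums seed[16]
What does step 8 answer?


Answer: 142571/2501

Derivation:
·→ sums seed(x=41)
·← 41
·→ sums fold(x=61)
·← 2501
·→ sums over(x=-14)
·← -2501/14
·→ sums reciproc()
·← -14/2501
·→ sums plus(x=26)
·← 65012/2501
·→ sums flip()
·← -65012/2501
·→ sums plus(x=83)
·← 142571/2501
·→ sums reveal()
·← 142571/2501
·→ sums reciproc()
·← 2501/142571
·→ sums flip()
·← -2501/142571
·→ sums seed(x=16)
·← 16


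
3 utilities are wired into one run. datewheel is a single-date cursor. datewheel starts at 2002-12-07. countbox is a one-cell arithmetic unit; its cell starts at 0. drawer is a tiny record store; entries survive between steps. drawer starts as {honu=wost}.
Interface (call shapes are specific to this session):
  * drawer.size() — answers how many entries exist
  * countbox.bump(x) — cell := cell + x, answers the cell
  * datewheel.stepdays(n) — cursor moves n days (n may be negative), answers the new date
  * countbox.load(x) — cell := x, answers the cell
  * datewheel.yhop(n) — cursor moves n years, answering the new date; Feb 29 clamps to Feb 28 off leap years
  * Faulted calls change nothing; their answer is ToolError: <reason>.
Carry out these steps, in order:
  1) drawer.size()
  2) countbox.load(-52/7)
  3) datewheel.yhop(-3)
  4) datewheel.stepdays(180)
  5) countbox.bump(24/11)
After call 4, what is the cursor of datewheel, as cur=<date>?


I try drawer.size(), → 1.
Calling countbox.load using x: -52/7, which returns -52/7.
Invoking datewheel.yhop using n: -3: 1999-12-07.
I try datewheel.stepdays using n: 180, giving 2000-06-04.
Calling countbox.bump using x: 24/11, and see -404/77.

Answer: cur=2000-06-04


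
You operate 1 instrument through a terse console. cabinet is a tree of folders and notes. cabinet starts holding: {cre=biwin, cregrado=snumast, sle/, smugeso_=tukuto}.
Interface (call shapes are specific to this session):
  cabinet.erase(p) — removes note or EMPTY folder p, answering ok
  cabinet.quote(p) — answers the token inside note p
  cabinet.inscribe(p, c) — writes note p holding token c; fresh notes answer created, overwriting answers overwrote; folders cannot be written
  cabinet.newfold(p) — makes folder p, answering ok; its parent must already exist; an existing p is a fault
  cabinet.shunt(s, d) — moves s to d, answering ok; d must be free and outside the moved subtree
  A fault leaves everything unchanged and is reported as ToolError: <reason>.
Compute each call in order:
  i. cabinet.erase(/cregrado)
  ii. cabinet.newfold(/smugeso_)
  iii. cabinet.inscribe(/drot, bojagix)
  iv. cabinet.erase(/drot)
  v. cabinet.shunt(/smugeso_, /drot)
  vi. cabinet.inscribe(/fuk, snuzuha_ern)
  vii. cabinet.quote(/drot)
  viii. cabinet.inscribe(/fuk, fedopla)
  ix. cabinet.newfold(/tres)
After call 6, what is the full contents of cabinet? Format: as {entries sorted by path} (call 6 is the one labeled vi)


Act: cabinet.erase[p=/cregrado]
Obs: ok
Act: cabinet.newfold[p=/smugeso_]
Obs: ToolError: exists
Act: cabinet.inscribe[p=/drot; c=bojagix]
Obs: created
Act: cabinet.erase[p=/drot]
Obs: ok
Act: cabinet.shunt[s=/smugeso_; d=/drot]
Obs: ok
Act: cabinet.inscribe[p=/fuk; c=snuzuha_ern]
Obs: created
Act: cabinet.quote[p=/drot]
Obs: tukuto
Act: cabinet.inscribe[p=/fuk; c=fedopla]
Obs: overwrote
Act: cabinet.newfold[p=/tres]
Obs: ok

Answer: {cre=biwin, drot=tukuto, fuk=snuzuha_ern, sle/}


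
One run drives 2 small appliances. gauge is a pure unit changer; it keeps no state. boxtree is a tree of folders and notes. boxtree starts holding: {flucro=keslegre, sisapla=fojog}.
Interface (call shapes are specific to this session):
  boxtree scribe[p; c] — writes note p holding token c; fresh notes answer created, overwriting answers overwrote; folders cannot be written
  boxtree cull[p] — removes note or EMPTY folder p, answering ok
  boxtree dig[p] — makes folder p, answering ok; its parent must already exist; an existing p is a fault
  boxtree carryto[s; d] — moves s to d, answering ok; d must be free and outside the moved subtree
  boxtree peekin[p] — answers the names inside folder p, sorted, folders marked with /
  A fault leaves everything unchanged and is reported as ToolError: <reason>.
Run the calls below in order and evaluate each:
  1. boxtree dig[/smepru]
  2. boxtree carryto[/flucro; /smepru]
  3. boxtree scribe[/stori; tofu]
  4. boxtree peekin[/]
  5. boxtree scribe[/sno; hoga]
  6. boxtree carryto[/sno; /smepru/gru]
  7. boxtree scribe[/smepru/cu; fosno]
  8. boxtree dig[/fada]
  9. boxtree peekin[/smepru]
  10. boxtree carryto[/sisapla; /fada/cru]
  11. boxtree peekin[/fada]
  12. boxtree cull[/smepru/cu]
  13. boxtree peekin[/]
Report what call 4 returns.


CALL boxtree dig[p: /smepru]
RET  ok
CALL boxtree carryto[s: /flucro; d: /smepru]
RET  ToolError: exists
CALL boxtree scribe[p: /stori; c: tofu]
RET  created
CALL boxtree peekin[p: /]
RET  [flucro, sisapla, smepru/, stori]
CALL boxtree scribe[p: /sno; c: hoga]
RET  created
CALL boxtree carryto[s: /sno; d: /smepru/gru]
RET  ok
CALL boxtree scribe[p: /smepru/cu; c: fosno]
RET  created
CALL boxtree dig[p: /fada]
RET  ok
CALL boxtree peekin[p: /smepru]
RET  [cu, gru]
CALL boxtree carryto[s: /sisapla; d: /fada/cru]
RET  ok
CALL boxtree peekin[p: /fada]
RET  [cru]
CALL boxtree cull[p: /smepru/cu]
RET  ok
CALL boxtree peekin[p: /]
RET  [fada/, flucro, smepru/, stori]

Answer: [flucro, sisapla, smepru/, stori]


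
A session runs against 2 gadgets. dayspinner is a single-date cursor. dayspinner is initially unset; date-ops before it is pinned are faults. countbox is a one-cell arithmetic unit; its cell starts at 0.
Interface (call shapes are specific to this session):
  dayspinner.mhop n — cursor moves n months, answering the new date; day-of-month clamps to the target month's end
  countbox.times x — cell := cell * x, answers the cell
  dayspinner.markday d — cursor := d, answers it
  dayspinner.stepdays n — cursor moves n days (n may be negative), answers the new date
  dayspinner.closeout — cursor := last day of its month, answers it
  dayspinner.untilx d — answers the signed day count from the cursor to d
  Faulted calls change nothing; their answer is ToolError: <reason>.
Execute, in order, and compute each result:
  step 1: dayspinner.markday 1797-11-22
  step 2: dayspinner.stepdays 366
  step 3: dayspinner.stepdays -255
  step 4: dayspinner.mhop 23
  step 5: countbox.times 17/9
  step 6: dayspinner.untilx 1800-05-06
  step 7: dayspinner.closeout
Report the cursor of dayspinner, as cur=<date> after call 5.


Answer: cur=1800-02-13

Derivation:
I use dayspinner.markday(d='1797-11-22'): 1797-11-22.
I invoke dayspinner.stepdays(n='366'), and see 1798-11-23.
Now I run dayspinner.stepdays(n='-255'), → 1798-03-13.
I try dayspinner.mhop(n='23'), giving 1800-02-13.
Then countbox.times(x='17/9'): 0.
I run dayspinner.untilx(d='1800-05-06'), which returns 82.
Now I run dayspinner.closeout, and get 1800-02-28.


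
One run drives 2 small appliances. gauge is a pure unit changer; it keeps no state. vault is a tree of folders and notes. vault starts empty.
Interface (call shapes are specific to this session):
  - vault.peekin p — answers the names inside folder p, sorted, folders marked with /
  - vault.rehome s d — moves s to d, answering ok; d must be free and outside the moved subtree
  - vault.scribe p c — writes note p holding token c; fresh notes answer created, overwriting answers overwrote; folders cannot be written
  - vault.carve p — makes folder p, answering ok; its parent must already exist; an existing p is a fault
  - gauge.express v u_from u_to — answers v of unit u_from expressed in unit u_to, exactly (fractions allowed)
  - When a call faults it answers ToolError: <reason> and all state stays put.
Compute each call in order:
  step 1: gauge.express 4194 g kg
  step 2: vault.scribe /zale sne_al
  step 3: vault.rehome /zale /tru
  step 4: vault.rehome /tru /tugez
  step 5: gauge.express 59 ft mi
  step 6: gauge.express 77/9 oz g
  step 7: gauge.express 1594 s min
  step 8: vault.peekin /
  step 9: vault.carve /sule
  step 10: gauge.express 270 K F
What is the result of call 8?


CALL gauge.express[4194; g; kg]
RET  2097/500
CALL vault.scribe[/zale; sne_al]
RET  created
CALL vault.rehome[/zale; /tru]
RET  ok
CALL vault.rehome[/tru; /tugez]
RET  ok
CALL gauge.express[59; ft; mi]
RET  59/5280
CALL gauge.express[77/9; oz; g]
RET  3492661249/14400000
CALL gauge.express[1594; s; min]
RET  797/30
CALL vault.peekin[/]
RET  [tugez]
CALL vault.carve[/sule]
RET  ok
CALL gauge.express[270; K; F]
RET  2633/100

Answer: [tugez]


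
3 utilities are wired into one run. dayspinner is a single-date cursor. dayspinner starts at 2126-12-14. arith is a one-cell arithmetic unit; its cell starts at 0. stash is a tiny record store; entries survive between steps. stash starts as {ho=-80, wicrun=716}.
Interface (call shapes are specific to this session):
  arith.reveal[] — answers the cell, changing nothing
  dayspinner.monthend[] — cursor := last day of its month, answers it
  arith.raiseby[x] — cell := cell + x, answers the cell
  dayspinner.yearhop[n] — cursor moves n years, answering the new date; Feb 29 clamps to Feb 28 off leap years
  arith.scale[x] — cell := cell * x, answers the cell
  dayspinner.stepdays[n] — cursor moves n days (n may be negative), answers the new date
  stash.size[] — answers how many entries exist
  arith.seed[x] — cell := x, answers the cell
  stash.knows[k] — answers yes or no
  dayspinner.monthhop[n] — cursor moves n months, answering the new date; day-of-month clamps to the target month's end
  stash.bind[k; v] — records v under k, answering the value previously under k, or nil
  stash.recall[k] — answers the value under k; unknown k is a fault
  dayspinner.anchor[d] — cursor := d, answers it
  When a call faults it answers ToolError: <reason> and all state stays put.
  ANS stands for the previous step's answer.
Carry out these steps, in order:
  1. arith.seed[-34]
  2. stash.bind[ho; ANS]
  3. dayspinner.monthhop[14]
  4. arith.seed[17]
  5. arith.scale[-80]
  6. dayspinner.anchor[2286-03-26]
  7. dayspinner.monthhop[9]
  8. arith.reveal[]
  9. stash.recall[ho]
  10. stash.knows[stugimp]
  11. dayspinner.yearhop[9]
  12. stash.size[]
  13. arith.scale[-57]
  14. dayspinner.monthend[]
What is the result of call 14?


Answer: 2295-12-31

Derivation:
! seed(x='-34') : -34
! bind(k='ho', v='ANS') : -80
! monthhop(n='14') : 2128-02-14
! seed(x='17') : 17
! scale(x='-80') : -1360
! anchor(d='2286-03-26') : 2286-03-26
! monthhop(n='9') : 2286-12-26
! reveal() : -1360
! recall(k='ho') : -34
! knows(k='stugimp') : no
! yearhop(n='9') : 2295-12-26
! size() : 2
! scale(x='-57') : 77520
! monthend() : 2295-12-31
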